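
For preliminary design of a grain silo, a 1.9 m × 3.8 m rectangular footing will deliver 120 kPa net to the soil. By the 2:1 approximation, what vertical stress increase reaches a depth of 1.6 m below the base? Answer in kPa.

Δσ_z ≈ 45.8 kPa

By the 2:1 method the load spreads at 1 horizontal : 2 vertical, so at depth z the loaded area has grown by z in each plan dimension:
Δσ = qBL/((B+z)(L+z)) = 120×1.9×3.8/((1.9+1.6)(3.8+1.6)) = 45.841 kPa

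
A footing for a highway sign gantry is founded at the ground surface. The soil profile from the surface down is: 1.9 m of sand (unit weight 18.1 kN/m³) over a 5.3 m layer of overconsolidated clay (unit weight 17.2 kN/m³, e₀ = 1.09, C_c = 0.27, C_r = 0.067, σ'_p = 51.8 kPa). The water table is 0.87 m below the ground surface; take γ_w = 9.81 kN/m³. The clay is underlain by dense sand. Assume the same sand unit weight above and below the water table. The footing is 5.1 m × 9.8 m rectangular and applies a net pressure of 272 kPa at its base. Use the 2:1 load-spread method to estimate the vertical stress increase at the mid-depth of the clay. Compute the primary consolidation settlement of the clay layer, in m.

Mid-depth of clay below the ground surface: z = 1.9 + 5.3/2 = 4.55 m.
Total vertical stress at mid-clay: σ_v = 18.1×1.9 + 17.2×2.65 = 79.97 kPa.
Pore pressure: u = 9.81×(4.55 − 0.87) = 36.101 kPa.
Initial effective stress: σ'_0 = σ_v − u = 79.97 − 36.101 = 43.869 kPa.
Stress increase at mid-clay by the 2:1 spreading method:
Δσ = qBL/((B+z)(L+z)) = 272×5.1×9.8/((5.1+4.55)(9.8+4.55)) = 98.172 kPa
Final effective stress: σ'_f = 43.869 + 98.172 = 142.04 kPa.
σ'_f = 142.04 > σ'_p = 51.8 kPa, so the stress path crosses the preconsolidation pressure — recompression up to σ'_p, then virgin compression beyond:
S_c = H/(1+e₀)·[C_r·log₁₀(σ'_p/σ'_0) + C_c·log₁₀(σ'_f/σ'_p)]
    = 5.3/2.09 × [0.067×log₁₀(51.8/43.869) + 0.27×log₁₀(142.04/51.8)]
    = 2.5359 × [0.0048355 + 0.11828] = 0.3122 m

S_c ≈ 0.312 m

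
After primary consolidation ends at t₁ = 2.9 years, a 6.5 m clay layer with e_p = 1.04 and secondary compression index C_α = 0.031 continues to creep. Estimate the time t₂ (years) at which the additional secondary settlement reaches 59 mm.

t₂ ≈ 11.5 years

S_s = C_α·H/(1+e_p)·log₁₀(t₂/t₁) ⇒ log₁₀(t₂/t₁) = S_s·(1+e_p)/(C_α·H).
log₁₀(t₂/t₁) = 0.059 × (1+1.04) / (0.031×6.5) = 0.5973
t₂ = t₁ × 10^0.5973 = 2.9 × 3.957 = 11.47 years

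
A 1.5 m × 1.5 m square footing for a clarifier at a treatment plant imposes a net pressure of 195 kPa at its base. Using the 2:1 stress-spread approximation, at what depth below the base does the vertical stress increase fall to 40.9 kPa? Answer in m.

z ≈ 1.78 m

2:1 spreading — at depth z the loaded area has grown by z in each plan dimension:
qB²/(B+z)² = Δσ_z ⇒ z = B(√(q/Δσ_z) − 1) = 1.5×(√(195/40.9) − 1) = 1.775 m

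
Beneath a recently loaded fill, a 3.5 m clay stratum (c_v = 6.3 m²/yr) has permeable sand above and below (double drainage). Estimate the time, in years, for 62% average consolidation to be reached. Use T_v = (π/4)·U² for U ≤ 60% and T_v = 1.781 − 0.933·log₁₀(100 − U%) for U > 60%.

Drainage path length: H_d = H/2 = 1.75 m (double drainage).
U > 60%: T_v = 1.781 − 0.933·log₁₀(100 − 62) = 0.30706.
t = T_v·H_d²/c_v = 0.30706×1.75²/6.3 = 0.1493 years.

t ≈ 0.149 years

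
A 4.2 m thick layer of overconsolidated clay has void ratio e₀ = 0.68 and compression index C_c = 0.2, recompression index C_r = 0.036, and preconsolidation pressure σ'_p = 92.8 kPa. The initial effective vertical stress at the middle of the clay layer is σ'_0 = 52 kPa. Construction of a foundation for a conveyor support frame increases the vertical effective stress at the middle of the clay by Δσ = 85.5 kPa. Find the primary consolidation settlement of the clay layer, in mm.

S_c ≈ 108 mm

Final effective stress: σ'_f = 52 + 85.5 = 137.5 kPa.
σ'_f = 137.5 > σ'_p = 92.8 kPa, so the stress path crosses the preconsolidation pressure — recompression up to σ'_p, then virgin compression beyond:
S_c = H/(1+e₀)·[C_r·log₁₀(σ'_p/σ'_0) + C_c·log₁₀(σ'_f/σ'_p)]
    = 4.2/1.68 × [0.036×log₁₀(92.8/52) + 0.2×log₁₀(137.5/92.8)]
    = 2.5 × [0.0090556 + 0.034151] = 0.108 m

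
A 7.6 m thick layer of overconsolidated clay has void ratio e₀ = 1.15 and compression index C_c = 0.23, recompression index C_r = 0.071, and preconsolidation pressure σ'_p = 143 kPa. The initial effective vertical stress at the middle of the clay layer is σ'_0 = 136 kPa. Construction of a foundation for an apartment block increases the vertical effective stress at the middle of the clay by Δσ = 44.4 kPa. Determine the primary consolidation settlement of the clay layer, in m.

Final effective stress: σ'_f = 136 + 44.4 = 180.4 kPa.
σ'_f = 180.4 > σ'_p = 143 kPa, so the stress path crosses the preconsolidation pressure — recompression up to σ'_p, then virgin compression beyond:
S_c = H/(1+e₀)·[C_r·log₁₀(σ'_p/σ'_0) + C_c·log₁₀(σ'_f/σ'_p)]
    = 7.6/2.15 × [0.071×log₁₀(143/136) + 0.23×log₁₀(180.4/143)]
    = 3.5349 × [0.0015476 + 0.023207] = 0.08751 m

S_c ≈ 0.0875 m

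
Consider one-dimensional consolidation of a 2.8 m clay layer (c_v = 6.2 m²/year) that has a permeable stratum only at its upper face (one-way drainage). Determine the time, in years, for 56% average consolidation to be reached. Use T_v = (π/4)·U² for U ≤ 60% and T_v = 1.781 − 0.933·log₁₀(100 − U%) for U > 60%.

Drainage path length: H_d = H = 2.8 m (single drainage).
U ≤ 60%: T_v = (π/4)·U² = (π/4)×0.56² = 0.2463.
t = T_v·H_d²/c_v = 0.2463×2.8²/6.2 = 0.3115 years.

t ≈ 0.311 years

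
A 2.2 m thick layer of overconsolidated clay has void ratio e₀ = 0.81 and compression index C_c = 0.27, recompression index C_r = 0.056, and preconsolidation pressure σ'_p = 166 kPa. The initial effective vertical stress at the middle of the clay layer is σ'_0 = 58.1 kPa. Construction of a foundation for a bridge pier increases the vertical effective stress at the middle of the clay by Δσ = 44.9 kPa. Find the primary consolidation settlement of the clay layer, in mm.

Final effective stress: σ'_f = 58.1 + 44.9 = 103 kPa.
σ'_f = 103 ≤ σ'_p = 166 kPa, so the clay remains overconsolidated and only the recompression index applies:
S_c = C_r·H/(1+e₀)·log₁₀(σ'_f/σ'_0) = 0.056×2.2/1.81×log₁₀(103/58.1)
    = 0.068068 × 0.24866 = 0.01693 m

S_c ≈ 16.9 mm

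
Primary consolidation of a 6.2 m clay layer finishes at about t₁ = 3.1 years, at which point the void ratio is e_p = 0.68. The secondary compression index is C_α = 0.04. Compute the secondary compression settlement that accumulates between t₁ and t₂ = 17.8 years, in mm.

Secondary compression: S_s = C_α·H/(1+e_p)·log₁₀(t₂/t₁)
S_s = 0.04×6.2/(1+0.68)×log₁₀(17.8/3.1)
    = 0.1476 × 0.7591 = 0.1121 m

S_s ≈ 112 mm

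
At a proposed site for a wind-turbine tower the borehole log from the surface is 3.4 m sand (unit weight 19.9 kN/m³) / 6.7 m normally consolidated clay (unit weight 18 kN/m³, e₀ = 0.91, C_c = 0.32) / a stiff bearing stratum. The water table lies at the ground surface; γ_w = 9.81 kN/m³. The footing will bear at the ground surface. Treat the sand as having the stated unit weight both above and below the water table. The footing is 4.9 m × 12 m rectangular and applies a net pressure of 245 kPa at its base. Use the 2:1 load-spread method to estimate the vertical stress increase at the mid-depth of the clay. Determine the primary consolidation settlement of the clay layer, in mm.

S_c ≈ 354 mm

Mid-depth of clay below the ground surface: z = 3.4 + 6.7/2 = 6.75 m.
Total vertical stress at mid-clay: σ_v = 19.9×3.4 + 18×3.35 = 127.96 kPa.
Pore pressure: u = 9.81×(6.75 − 0) = 66.218 kPa.
Initial effective stress: σ'_0 = σ_v − u = 127.96 − 66.218 = 61.742 kPa.
Stress increase at mid-clay by the 2:1 spreading method:
Δσ = qBL/((B+z)(L+z)) = 245×4.9×12/((4.9+6.75)(12+6.75)) = 65.95 kPa
Final effective stress: σ'_f = σ'_0 + Δσ = 61.742 + 65.95 = 127.69 kPa.
Normally consolidated clay, so the full stress increment lies on the virgin compression line:
S_c = C_c·H/(1+e₀)·log₁₀(σ'_f/σ'_0) = 0.32×6.7/(1+0.91)×log₁₀(127.69/61.742)
    = 1.1225 × 0.31558 = 0.3542 m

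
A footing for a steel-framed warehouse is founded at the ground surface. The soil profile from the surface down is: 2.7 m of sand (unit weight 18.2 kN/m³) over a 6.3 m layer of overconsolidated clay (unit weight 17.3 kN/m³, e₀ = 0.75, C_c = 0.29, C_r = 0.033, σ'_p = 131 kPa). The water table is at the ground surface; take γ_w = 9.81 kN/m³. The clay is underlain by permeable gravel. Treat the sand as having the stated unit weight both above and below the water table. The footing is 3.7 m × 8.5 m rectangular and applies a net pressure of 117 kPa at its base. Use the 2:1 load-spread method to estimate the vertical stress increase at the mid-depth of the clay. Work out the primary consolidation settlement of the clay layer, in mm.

Mid-depth of clay below the ground surface: z = 2.7 + 6.3/2 = 5.85 m.
Total vertical stress at mid-clay: σ_v = 18.2×2.7 + 17.3×3.15 = 103.63 kPa.
Pore pressure: u = 9.81×(5.85 − 0) = 57.389 kPa.
Initial effective stress: σ'_0 = σ_v − u = 103.63 − 57.389 = 46.241 kPa.
Stress increase at mid-clay by the 2:1 spreading method:
Δσ = qBL/((B+z)(L+z)) = 117×3.7×8.5/((3.7+5.85)(8.5+5.85)) = 26.85 kPa
Final effective stress: σ'_f = 46.241 + 26.85 = 73.091 kPa.
σ'_f = 73.091 ≤ σ'_p = 131 kPa, so the clay remains overconsolidated and only the recompression index applies:
S_c = C_r·H/(1+e₀)·log₁₀(σ'_f/σ'_0) = 0.033×6.3/1.75×log₁₀(73.091/46.241)
    = 0.1188 × 0.19884 = 0.02362 m

S_c ≈ 23.6 mm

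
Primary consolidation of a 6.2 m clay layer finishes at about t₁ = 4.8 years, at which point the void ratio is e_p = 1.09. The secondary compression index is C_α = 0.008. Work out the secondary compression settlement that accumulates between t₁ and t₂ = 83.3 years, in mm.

S_s ≈ 29.4 mm

Secondary compression: S_s = C_α·H/(1+e_p)·log₁₀(t₂/t₁)
S_s = 0.008×6.2/(1+1.09)×log₁₀(83.3/4.8)
    = 0.02373 × 1.239 = 0.02941 m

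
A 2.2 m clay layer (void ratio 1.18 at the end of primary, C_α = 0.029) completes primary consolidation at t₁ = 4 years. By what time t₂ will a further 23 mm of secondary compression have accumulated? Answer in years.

S_s = C_α·H/(1+e_p)·log₁₀(t₂/t₁) ⇒ log₁₀(t₂/t₁) = S_s·(1+e_p)/(C_α·H).
log₁₀(t₂/t₁) = 0.023 × (1+1.18) / (0.029×2.2) = 0.7859
t₂ = t₁ × 10^0.7859 = 4 × 6.108 = 24.43 years

t₂ ≈ 24.4 years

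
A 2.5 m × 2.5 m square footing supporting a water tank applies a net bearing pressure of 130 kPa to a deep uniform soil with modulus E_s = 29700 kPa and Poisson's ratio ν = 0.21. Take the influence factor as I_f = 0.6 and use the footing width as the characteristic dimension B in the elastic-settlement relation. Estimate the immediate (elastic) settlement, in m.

Immediate (elastic) settlement: S_e = q·B·(1−ν²)/E_s · I_f.
S_e = 130 × 2.5 × (1 − 0.21²) / 29700 × 0.6
    = 130 × 2.5 × 0.9559 / 29700 × 0.6
    = 0.006276 m

S_e ≈ 0.00628 m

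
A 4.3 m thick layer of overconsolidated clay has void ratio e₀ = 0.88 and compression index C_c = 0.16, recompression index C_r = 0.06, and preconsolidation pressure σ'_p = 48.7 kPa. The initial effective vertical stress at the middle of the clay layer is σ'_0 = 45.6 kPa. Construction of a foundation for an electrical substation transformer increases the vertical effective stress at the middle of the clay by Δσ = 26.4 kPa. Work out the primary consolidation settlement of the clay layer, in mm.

Final effective stress: σ'_f = 45.6 + 26.4 = 72 kPa.
σ'_f = 72 > σ'_p = 48.7 kPa, so the stress path crosses the preconsolidation pressure — recompression up to σ'_p, then virgin compression beyond:
S_c = H/(1+e₀)·[C_r·log₁₀(σ'_p/σ'_0) + C_c·log₁₀(σ'_f/σ'_p)]
    = 4.3/1.88 × [0.06×log₁₀(48.7/45.6) + 0.16×log₁₀(72/48.7)]
    = 2.2872 × [0.0017138 + 0.027169] = 0.06606 m

S_c ≈ 66.1 mm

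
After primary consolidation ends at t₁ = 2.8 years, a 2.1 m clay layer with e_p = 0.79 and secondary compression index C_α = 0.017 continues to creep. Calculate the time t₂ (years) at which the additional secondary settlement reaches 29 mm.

t₂ ≈ 79.7 years

S_s = C_α·H/(1+e_p)·log₁₀(t₂/t₁) ⇒ log₁₀(t₂/t₁) = S_s·(1+e_p)/(C_α·H).
log₁₀(t₂/t₁) = 0.029 × (1+0.79) / (0.017×2.1) = 1.454
t₂ = t₁ × 10^1.454 = 2.8 × 28.45 = 79.66 years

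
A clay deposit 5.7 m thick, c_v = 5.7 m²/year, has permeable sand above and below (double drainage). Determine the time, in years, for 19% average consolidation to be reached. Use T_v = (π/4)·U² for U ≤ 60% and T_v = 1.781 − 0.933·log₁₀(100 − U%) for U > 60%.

Drainage path length: H_d = H/2 = 2.85 m (double drainage).
U ≤ 60%: T_v = (π/4)·U² = (π/4)×0.19² = 0.028353.
t = T_v·H_d²/c_v = 0.028353×2.85²/5.7 = 0.0404 years.

t ≈ 0.0404 years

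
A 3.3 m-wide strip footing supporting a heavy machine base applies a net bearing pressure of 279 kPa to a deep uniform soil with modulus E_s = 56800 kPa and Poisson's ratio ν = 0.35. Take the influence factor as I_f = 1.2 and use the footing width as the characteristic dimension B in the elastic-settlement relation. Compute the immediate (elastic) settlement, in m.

S_e ≈ 0.0171 m

Immediate (elastic) settlement: S_e = q·B·(1−ν²)/E_s · I_f.
S_e = 279 × 3.3 × (1 − 0.35²) / 56800 × 1.2
    = 279 × 3.3 × 0.8775 / 56800 × 1.2
    = 0.01707 m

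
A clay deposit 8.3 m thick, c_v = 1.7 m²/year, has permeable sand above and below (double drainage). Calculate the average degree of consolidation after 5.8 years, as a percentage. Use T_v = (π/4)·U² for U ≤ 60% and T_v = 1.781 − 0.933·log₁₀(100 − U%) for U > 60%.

Drainage path length: H_d = H/2 = 4.15 m (double drainage).
T_v = c_v·t/H_d² = 1.7×5.8/4.15² = 0.57251.
T_v = 0.57251 corresponds to the U > 60% branch:
U = 1 − 10^((1.781 − T_v)/0.933)/100 = 0.8026

U ≈ 80.3 %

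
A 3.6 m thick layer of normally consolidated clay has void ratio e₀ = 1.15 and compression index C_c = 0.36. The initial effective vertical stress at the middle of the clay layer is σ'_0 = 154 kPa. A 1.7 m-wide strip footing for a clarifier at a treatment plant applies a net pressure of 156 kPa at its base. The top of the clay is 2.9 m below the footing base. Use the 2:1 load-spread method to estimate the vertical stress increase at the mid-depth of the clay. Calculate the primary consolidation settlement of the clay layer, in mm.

Mid-depth of clay below the footing base: z = 2.9 + 3.6/2 = 4.7 m.
Stress increase at mid-clay by the 2:1 spreading method:
Δσ = qB/(B+z) = 156×1.7/(1.7+4.7) = 41.437 kPa
Final effective stress: σ'_f = σ'_0 + Δσ = 154 + 41.437 = 195.44 kPa.
Normally consolidated clay, so the full stress increment lies on the virgin compression line:
S_c = C_c·H/(1+e₀)·log₁₀(σ'_f/σ'_0) = 0.36×3.6/(1+1.15)×log₁₀(195.44/154)
    = 0.60279 × 0.10349 = 0.06238 m

S_c ≈ 62.4 mm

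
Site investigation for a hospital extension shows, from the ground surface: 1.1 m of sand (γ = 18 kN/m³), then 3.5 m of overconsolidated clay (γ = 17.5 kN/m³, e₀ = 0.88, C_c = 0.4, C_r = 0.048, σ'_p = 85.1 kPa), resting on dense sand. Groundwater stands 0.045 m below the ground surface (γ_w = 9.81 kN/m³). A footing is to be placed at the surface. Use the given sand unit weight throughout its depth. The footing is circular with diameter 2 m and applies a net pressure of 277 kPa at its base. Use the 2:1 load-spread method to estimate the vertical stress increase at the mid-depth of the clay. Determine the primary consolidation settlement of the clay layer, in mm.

Mid-depth of clay below the ground surface: z = 1.1 + 3.5/2 = 2.85 m.
Total vertical stress at mid-clay: σ_v = 18×1.1 + 17.5×1.75 = 50.425 kPa.
Pore pressure: u = 9.81×(2.85 − 0.045) = 27.517 kPa.
Initial effective stress: σ'_0 = σ_v − u = 50.425 − 27.517 = 22.908 kPa.
Stress increase at mid-clay by the 2:1 spreading method:
Δσ ≈ qD²/(D+z)² = 277×2²/(2+2.85)² = 47.104 kPa
Final effective stress: σ'_f = 22.908 + 47.104 = 70.012 kPa.
σ'_f = 70.012 ≤ σ'_p = 85.1 kPa, so the clay remains overconsolidated and only the recompression index applies:
S_c = C_r·H/(1+e₀)·log₁₀(σ'_f/σ'_0) = 0.048×3.5/1.88×log₁₀(70.012/22.908)
    = 0.089362 × 0.48519 = 0.04336 m

S_c ≈ 43.4 mm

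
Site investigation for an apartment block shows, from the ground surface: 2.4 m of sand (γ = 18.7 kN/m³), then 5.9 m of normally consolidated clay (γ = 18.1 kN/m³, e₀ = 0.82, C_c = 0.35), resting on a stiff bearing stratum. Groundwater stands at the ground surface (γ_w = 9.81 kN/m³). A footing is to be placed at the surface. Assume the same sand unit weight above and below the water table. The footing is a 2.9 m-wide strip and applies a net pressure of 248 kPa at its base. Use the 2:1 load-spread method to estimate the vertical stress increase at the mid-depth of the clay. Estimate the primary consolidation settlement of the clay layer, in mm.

S_c ≈ 525 mm

Mid-depth of clay below the ground surface: z = 2.4 + 5.9/2 = 5.35 m.
Total vertical stress at mid-clay: σ_v = 18.7×2.4 + 18.1×2.95 = 98.275 kPa.
Pore pressure: u = 9.81×(5.35 − 0) = 52.483 kPa.
Initial effective stress: σ'_0 = σ_v − u = 98.275 − 52.483 = 45.792 kPa.
Stress increase at mid-clay by the 2:1 spreading method:
Δσ = qB/(B+z) = 248×2.9/(2.9+5.35) = 87.176 kPa
Final effective stress: σ'_f = σ'_0 + Δσ = 45.792 + 87.176 = 132.97 kPa.
Normally consolidated clay, so the full stress increment lies on the virgin compression line:
S_c = C_c·H/(1+e₀)·log₁₀(σ'_f/σ'_0) = 0.35×5.9/(1+0.82)×log₁₀(132.97/45.792)
    = 1.1346 × 0.46296 = 0.5253 m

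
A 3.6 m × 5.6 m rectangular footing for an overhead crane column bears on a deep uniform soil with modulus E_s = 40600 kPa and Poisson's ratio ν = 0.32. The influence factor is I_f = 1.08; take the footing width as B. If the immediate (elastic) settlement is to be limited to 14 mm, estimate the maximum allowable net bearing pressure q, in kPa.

S_e = q·B·(1−ν²)/E_s · I_f  ⇒  q = S_e·E_s / (B·(1−ν²)·I_f).
q = 0.014 × 40600 / (3.6 × 0.8976 × 1.08) = 162.9 kPa

q ≈ 163 kPa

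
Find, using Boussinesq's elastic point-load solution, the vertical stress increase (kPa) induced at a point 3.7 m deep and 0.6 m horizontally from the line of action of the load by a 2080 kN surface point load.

Boussinesq vertical stress below a point load on an elastic half-space:
Δσ_z = 3P/(2πz²) · [1 + (r/z)²]^(−5/2)
r/z = 0.6/3.7 = 0.16216; [1+(r/z)²]^(−5/2) = 0.93717.
Δσ_z = 3×2080/(2π×3.7²) × 0.93717 = 72.544 × 0.93717 = 67.99 kPa

Δσ_z ≈ 68 kPa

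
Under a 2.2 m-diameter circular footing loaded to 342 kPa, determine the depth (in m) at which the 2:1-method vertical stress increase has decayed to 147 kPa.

2:1 spreading — at depth z the loaded area has grown by z in each plan dimension:
qD²/(D+z)² = Δσ_z ⇒ z = D(√(q/Δσ_z) − 1) = 2.2×(√(342/147) − 1) = 1.156 m

z ≈ 1.16 m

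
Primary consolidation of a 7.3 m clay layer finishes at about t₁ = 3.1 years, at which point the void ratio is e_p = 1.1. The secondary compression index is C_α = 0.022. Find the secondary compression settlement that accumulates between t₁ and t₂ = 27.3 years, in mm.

Secondary compression: S_s = C_α·H/(1+e_p)·log₁₀(t₂/t₁)
S_s = 0.022×7.3/(1+1.1)×log₁₀(27.3/3.1)
    = 0.07648 × 0.9448 = 0.07225 m

S_s ≈ 72.3 mm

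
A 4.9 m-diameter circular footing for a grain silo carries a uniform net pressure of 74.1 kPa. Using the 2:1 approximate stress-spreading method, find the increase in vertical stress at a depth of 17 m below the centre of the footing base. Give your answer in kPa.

By the 2:1 method the load spreads at 1 horizontal : 2 vertical, so at depth z the loaded area has grown by z in each plan dimension:
Δσ ≈ qD²/(D+z)² = 74.1×4.9²/(4.9+17)² = 3.7096 kPa

Δσ_z ≈ 3.71 kPa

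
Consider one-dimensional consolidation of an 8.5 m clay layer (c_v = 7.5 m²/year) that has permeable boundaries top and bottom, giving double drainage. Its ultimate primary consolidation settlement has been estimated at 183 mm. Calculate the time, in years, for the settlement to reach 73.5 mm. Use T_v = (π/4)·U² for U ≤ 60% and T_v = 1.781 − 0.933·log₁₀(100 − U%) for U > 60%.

Drainage path length: H_d = H/2 = 4.25 m (double drainage).
U = S(t)/S_ult = 73.5/183 = 0.4016.
U ≤ 60%: T_v = (π/4)·U² = (π/4)×0.40164² = 0.1267.
t = T_v·H_d²/c_v = 0.1267×4.25²/7.5 = 0.3051 years.

t ≈ 0.305 years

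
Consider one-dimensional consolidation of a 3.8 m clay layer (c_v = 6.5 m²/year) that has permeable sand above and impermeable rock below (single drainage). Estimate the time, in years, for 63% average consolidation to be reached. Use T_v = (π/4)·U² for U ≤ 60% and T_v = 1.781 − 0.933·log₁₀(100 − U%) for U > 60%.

t ≈ 0.706 years

Drainage path length: H_d = H = 3.8 m (single drainage).
U > 60%: T_v = 1.781 − 0.933·log₁₀(100 − 63) = 0.31787.
t = T_v·H_d²/c_v = 0.31787×3.8²/6.5 = 0.7062 years.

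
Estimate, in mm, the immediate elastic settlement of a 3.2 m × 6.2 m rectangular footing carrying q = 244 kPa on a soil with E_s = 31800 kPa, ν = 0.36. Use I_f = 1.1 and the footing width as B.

S_e ≈ 23.5 mm

Immediate (elastic) settlement: S_e = q·B·(1−ν²)/E_s · I_f.
S_e = 244 × 3.2 × (1 − 0.36²) / 31800 × 1.1
    = 244 × 3.2 × 0.8704 / 31800 × 1.1
    = 0.02351 m = 23.51 mm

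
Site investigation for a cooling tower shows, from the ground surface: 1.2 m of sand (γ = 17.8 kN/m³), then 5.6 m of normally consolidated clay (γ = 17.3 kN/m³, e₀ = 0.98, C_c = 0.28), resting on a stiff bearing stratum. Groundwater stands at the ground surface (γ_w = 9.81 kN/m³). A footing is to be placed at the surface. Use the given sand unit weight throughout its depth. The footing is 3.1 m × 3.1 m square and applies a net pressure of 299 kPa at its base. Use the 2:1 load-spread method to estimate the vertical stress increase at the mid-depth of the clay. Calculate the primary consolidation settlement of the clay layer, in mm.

Mid-depth of clay below the ground surface: z = 1.2 + 5.6/2 = 4 m.
Total vertical stress at mid-clay: σ_v = 17.8×1.2 + 17.3×2.8 = 69.8 kPa.
Pore pressure: u = 9.81×(4 − 0) = 39.24 kPa.
Initial effective stress: σ'_0 = σ_v − u = 69.8 − 39.24 = 30.56 kPa.
Stress increase at mid-clay by the 2:1 spreading method:
Δσ = qBL/((B+z)(L+z)) = 299×3.1×3.1/((3.1+4)(3.1+4)) = 57 kPa
Final effective stress: σ'_f = σ'_0 + Δσ = 30.56 + 57 = 87.56 kPa.
Normally consolidated clay, so the full stress increment lies on the virgin compression line:
S_c = C_c·H/(1+e₀)·log₁₀(σ'_f/σ'_0) = 0.28×5.6/(1+0.98)×log₁₀(87.56/30.56)
    = 0.79192 × 0.45715 = 0.362 m

S_c ≈ 362 mm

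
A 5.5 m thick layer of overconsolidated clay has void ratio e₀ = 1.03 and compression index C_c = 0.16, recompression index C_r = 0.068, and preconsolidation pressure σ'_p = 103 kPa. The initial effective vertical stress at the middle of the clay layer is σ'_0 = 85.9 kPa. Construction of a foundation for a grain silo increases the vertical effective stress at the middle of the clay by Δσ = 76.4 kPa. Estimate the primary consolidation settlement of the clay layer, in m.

S_c ≈ 0.1 m

Final effective stress: σ'_f = 85.9 + 76.4 = 162.3 kPa.
σ'_f = 162.3 > σ'_p = 103 kPa, so the stress path crosses the preconsolidation pressure — recompression up to σ'_p, then virgin compression beyond:
S_c = H/(1+e₀)·[C_r·log₁₀(σ'_p/σ'_0) + C_c·log₁₀(σ'_f/σ'_p)]
    = 5.5/2.03 × [0.068×log₁₀(103/85.9) + 0.16×log₁₀(162.3/103)]
    = 2.7094 × [0.0053614 + 0.031597] = 0.1001 m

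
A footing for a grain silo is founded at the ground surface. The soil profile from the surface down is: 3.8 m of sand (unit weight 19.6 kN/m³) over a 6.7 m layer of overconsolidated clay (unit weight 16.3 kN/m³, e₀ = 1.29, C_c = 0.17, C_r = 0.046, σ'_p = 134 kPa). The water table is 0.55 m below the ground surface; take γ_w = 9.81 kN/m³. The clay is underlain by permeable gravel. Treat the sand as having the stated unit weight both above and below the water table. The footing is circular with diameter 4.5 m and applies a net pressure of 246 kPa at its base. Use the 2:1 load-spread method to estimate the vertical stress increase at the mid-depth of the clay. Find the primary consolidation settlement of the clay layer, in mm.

S_c ≈ 26.4 mm

Mid-depth of clay below the ground surface: z = 3.8 + 6.7/2 = 7.15 m.
Total vertical stress at mid-clay: σ_v = 19.6×3.8 + 16.3×3.35 = 129.09 kPa.
Pore pressure: u = 9.81×(7.15 − 0.55) = 64.746 kPa.
Initial effective stress: σ'_0 = σ_v − u = 129.09 − 64.746 = 64.344 kPa.
Stress increase at mid-clay by the 2:1 spreading method:
Δσ ≈ qD²/(D+z)² = 246×4.5²/(4.5+7.15)² = 36.704 kPa
Final effective stress: σ'_f = 64.344 + 36.704 = 101.05 kPa.
σ'_f = 101.05 ≤ σ'_p = 134 kPa, so the clay remains overconsolidated and only the recompression index applies:
S_c = C_r·H/(1+e₀)·log₁₀(σ'_f/σ'_0) = 0.046×6.7/2.29×log₁₀(101.05/64.344)
    = 0.13459 × 0.19603 = 0.02638 m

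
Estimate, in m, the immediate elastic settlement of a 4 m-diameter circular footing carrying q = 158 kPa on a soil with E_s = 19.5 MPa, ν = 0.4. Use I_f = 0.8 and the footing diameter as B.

Immediate (elastic) settlement: S_e = q·B·(1−ν²)/E_s · I_f.
E_s = 19.5 MPa = 19500 kPa.
S_e = 158 × 4 × (1 − 0.4²) / 19500 × 0.8
    = 158 × 4 × 0.84 / 19500 × 0.8
    = 0.02178 m

S_e ≈ 0.0218 m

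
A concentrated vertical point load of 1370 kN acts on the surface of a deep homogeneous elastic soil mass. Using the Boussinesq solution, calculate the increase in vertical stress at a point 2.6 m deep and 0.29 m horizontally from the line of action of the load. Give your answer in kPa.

Δσ_z ≈ 93.8 kPa

Boussinesq vertical stress below a point load on an elastic half-space:
Δσ_z = 3P/(2πz²) · [1 + (r/z)²]^(−5/2)
r/z = 0.29/2.6 = 0.11154; [1+(r/z)²]^(−5/2) = 0.96956.
Δσ_z = 3×1370/(2π×2.6²) × 0.96956 = 96.764 × 0.96956 = 93.82 kPa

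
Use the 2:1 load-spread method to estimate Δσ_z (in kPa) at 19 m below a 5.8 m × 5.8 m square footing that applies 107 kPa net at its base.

Δσ_z ≈ 5.85 kPa

By the 2:1 method the load spreads at 1 horizontal : 2 vertical, so at depth z the loaded area has grown by z in each plan dimension:
Δσ = qBL/((B+z)(L+z)) = 107×5.8×5.8/((5.8+19)(5.8+19)) = 5.8524 kPa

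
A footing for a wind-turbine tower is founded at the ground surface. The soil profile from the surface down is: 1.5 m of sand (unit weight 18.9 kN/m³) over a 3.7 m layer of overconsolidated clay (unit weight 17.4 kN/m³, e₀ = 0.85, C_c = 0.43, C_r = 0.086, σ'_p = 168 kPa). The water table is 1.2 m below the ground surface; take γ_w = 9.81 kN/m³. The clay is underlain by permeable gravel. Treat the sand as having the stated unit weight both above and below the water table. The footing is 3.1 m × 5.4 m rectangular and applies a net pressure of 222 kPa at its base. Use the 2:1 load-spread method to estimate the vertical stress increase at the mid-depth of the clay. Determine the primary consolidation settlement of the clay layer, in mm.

S_c ≈ 73.3 mm

Mid-depth of clay below the ground surface: z = 1.5 + 3.7/2 = 3.35 m.
Total vertical stress at mid-clay: σ_v = 18.9×1.5 + 17.4×1.85 = 60.54 kPa.
Pore pressure: u = 9.81×(3.35 − 1.2) = 21.091 kPa.
Initial effective stress: σ'_0 = σ_v − u = 60.54 − 21.091 = 39.449 kPa.
Stress increase at mid-clay by the 2:1 spreading method:
Δσ = qBL/((B+z)(L+z)) = 222×3.1×5.4/((3.1+3.35)(5.4+3.35)) = 65.848 kPa
Final effective stress: σ'_f = 39.449 + 65.848 = 105.3 kPa.
σ'_f = 105.3 ≤ σ'_p = 168 kPa, so the clay remains overconsolidated and only the recompression index applies:
S_c = C_r·H/(1+e₀)·log₁₀(σ'_f/σ'_0) = 0.086×3.7/1.85×log₁₀(105.3/39.449)
    = 0.172 × 0.42639 = 0.07334 m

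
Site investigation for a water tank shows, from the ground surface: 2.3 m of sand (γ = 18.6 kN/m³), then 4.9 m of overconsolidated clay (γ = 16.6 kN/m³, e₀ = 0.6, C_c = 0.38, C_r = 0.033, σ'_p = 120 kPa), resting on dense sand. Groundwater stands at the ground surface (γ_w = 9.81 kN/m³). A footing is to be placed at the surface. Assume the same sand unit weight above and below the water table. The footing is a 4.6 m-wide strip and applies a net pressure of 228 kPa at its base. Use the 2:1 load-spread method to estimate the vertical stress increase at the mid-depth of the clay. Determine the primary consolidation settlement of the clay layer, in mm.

Mid-depth of clay below the ground surface: z = 2.3 + 4.9/2 = 4.75 m.
Total vertical stress at mid-clay: σ_v = 18.6×2.3 + 16.6×2.45 = 83.45 kPa.
Pore pressure: u = 9.81×(4.75 − 0) = 46.598 kPa.
Initial effective stress: σ'_0 = σ_v − u = 83.45 − 46.598 = 36.852 kPa.
Stress increase at mid-clay by the 2:1 spreading method:
Δσ = qB/(B+z) = 228×4.6/(4.6+4.75) = 112.17 kPa
Final effective stress: σ'_f = 36.852 + 112.17 = 149.02 kPa.
σ'_f = 149.02 > σ'_p = 120 kPa, so the stress path crosses the preconsolidation pressure — recompression up to σ'_p, then virgin compression beyond:
S_c = H/(1+e₀)·[C_r·log₁₀(σ'_p/σ'_0) + C_c·log₁₀(σ'_f/σ'_p)]
    = 4.9/1.6 × [0.033×log₁₀(120/36.852) + 0.38×log₁₀(149.02/120)]
    = 3.0625 × [0.01692 + 0.035744] = 0.1613 m

S_c ≈ 161 mm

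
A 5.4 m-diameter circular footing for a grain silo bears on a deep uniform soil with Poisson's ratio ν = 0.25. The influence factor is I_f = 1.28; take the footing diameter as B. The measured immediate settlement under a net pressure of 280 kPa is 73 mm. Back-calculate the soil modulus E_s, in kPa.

S_e = q·B·(1−ν²)/E_s · I_f  ⇒  E_s = q·B·(1−ν²)·I_f / S_e.
E_s = 280 × 5.4 × 0.9375 × 1.28 / 0.073 = 24850 kPa

E_s ≈ 24900 kPa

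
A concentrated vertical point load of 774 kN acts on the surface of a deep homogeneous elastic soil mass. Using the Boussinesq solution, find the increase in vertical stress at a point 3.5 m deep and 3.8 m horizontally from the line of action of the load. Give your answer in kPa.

Δσ_z ≈ 4.31 kPa

Boussinesq vertical stress below a point load on an elastic half-space:
Δσ_z = 3P/(2πz²) · [1 + (r/z)²]^(−5/2)
r/z = 3.8/3.5 = 1.0857; [1+(r/z)²]^(−5/2) = 0.14271.
Δσ_z = 3×774/(2π×3.5²) × 0.14271 = 30.168 × 0.14271 = 4.305 kPa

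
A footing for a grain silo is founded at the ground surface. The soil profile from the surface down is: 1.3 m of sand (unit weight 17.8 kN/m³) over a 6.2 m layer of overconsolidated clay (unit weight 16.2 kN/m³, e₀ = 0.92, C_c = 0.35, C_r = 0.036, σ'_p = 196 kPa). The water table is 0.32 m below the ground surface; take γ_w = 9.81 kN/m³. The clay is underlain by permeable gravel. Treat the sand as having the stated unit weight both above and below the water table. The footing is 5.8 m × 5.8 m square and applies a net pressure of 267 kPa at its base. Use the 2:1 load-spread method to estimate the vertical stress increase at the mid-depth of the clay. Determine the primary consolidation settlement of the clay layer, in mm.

S_c ≈ 64.5 mm

Mid-depth of clay below the ground surface: z = 1.3 + 6.2/2 = 4.4 m.
Total vertical stress at mid-clay: σ_v = 17.8×1.3 + 16.2×3.1 = 73.36 kPa.
Pore pressure: u = 9.81×(4.4 − 0.32) = 40.025 kPa.
Initial effective stress: σ'_0 = σ_v − u = 73.36 − 40.025 = 33.335 kPa.
Stress increase at mid-clay by the 2:1 spreading method:
Δσ = qBL/((B+z)(L+z)) = 267×5.8×5.8/((5.8+4.4)(5.8+4.4)) = 86.331 kPa
Final effective stress: σ'_f = 33.335 + 86.331 = 119.67 kPa.
σ'_f = 119.67 ≤ σ'_p = 196 kPa, so the clay remains overconsolidated and only the recompression index applies:
S_c = C_r·H/(1+e₀)·log₁₀(σ'_f/σ'_0) = 0.036×6.2/1.92×log₁₀(119.67/33.335)
    = 0.11625 × 0.55508 = 0.06453 m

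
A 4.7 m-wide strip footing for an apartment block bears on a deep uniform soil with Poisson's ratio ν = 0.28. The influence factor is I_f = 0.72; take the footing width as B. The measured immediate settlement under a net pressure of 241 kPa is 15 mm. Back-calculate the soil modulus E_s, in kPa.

S_e = q·B·(1−ν²)/E_s · I_f  ⇒  E_s = q·B·(1−ν²)·I_f / S_e.
E_s = 241 × 4.7 × 0.9216 × 0.72 / 0.015 = 50110 kPa

E_s ≈ 50100 kPa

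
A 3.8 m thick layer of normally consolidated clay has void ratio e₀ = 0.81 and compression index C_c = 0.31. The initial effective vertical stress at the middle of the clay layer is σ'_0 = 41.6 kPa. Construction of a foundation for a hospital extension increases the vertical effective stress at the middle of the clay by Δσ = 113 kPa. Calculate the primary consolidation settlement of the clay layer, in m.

Final effective stress: σ'_f = σ'_0 + Δσ = 41.6 + 113 = 154.6 kPa.
Normally consolidated clay, so the full stress increment lies on the virgin compression line:
S_c = C_c·H/(1+e₀)·log₁₀(σ'_f/σ'_0) = 0.31×3.8/(1+0.81)×log₁₀(154.6/41.6)
    = 0.65083 × 0.57012 = 0.3711 m

S_c ≈ 0.371 m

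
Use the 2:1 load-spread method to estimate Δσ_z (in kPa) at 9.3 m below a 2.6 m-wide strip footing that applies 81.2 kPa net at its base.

By the 2:1 method the load spreads at 1 horizontal : 2 vertical, so at depth z the loaded area has grown by z in each plan dimension:
Δσ = qB/(B+z) = 81.2×2.6/(2.6+9.3) = 17.741 kPa

Δσ_z ≈ 17.7 kPa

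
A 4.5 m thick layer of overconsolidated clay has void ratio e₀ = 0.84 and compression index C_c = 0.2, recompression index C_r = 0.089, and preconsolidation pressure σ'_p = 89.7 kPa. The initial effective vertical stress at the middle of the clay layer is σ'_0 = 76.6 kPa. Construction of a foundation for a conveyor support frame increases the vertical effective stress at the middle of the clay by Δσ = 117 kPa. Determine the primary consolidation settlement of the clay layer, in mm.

S_c ≈ 178 mm

Final effective stress: σ'_f = 76.6 + 117 = 193.6 kPa.
σ'_f = 193.6 > σ'_p = 89.7 kPa, so the stress path crosses the preconsolidation pressure — recompression up to σ'_p, then virgin compression beyond:
S_c = H/(1+e₀)·[C_r·log₁₀(σ'_p/σ'_0) + C_c·log₁₀(σ'_f/σ'_p)]
    = 4.5/1.84 × [0.089×log₁₀(89.7/76.6) + 0.2×log₁₀(193.6/89.7)]
    = 2.4457 × [0.0061022 + 0.066823] = 0.1784 m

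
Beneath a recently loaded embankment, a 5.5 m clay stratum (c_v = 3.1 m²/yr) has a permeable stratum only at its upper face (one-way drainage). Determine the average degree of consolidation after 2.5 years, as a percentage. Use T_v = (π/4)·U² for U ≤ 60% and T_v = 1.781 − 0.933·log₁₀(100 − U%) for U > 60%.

Drainage path length: H_d = H = 5.5 m (single drainage).
T_v = c_v·t/H_d² = 3.1×2.5/5.5² = 0.2562.
T_v = 0.2562 corresponds to the U ≤ 60% branch:
U = √(4T_v/π) = 0.5711

U ≈ 57.1 %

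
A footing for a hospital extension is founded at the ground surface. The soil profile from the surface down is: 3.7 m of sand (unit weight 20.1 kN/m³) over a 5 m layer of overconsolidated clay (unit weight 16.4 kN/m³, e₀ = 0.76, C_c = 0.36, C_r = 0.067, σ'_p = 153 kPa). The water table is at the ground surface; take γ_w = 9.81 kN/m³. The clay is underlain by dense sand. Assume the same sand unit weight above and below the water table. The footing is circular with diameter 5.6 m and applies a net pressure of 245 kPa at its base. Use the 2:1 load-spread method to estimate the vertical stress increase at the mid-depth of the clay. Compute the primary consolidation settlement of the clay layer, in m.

S_c ≈ 0.0578 m

Mid-depth of clay below the ground surface: z = 3.7 + 5/2 = 6.2 m.
Total vertical stress at mid-clay: σ_v = 20.1×3.7 + 16.4×2.5 = 115.37 kPa.
Pore pressure: u = 9.81×(6.2 − 0) = 60.822 kPa.
Initial effective stress: σ'_0 = σ_v − u = 115.37 − 60.822 = 54.548 kPa.
Stress increase at mid-clay by the 2:1 spreading method:
Δσ ≈ qD²/(D+z)² = 245×5.6²/(5.6+6.2)² = 55.18 kPa
Final effective stress: σ'_f = 54.548 + 55.18 = 109.73 kPa.
σ'_f = 109.73 ≤ σ'_p = 153 kPa, so the clay remains overconsolidated and only the recompression index applies:
S_c = C_r·H/(1+e₀)·log₁₀(σ'_f/σ'_0) = 0.067×5/1.76×log₁₀(109.73/54.548)
    = 0.19034 × 0.30355 = 0.05778 m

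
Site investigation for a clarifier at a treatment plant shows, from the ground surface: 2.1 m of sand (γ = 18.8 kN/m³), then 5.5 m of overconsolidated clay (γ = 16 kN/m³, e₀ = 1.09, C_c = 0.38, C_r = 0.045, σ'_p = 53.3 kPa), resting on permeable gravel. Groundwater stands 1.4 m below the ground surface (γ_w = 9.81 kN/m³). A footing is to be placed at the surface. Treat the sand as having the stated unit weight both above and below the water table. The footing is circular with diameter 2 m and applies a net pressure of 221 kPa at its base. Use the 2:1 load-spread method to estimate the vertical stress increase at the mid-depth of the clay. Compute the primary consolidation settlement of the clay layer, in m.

S_c ≈ 0.112 m

Mid-depth of clay below the ground surface: z = 2.1 + 5.5/2 = 4.85 m.
Total vertical stress at mid-clay: σ_v = 18.8×2.1 + 16×2.75 = 83.48 kPa.
Pore pressure: u = 9.81×(4.85 − 1.4) = 33.845 kPa.
Initial effective stress: σ'_0 = σ_v − u = 83.48 − 33.845 = 49.635 kPa.
Stress increase at mid-clay by the 2:1 spreading method:
Δσ ≈ qD²/(D+z)² = 221×2²/(2+4.85)² = 18.84 kPa
Final effective stress: σ'_f = 49.635 + 18.84 = 68.475 kPa.
σ'_f = 68.475 > σ'_p = 53.3 kPa, so the stress path crosses the preconsolidation pressure — recompression up to σ'_p, then virgin compression beyond:
S_c = H/(1+e₀)·[C_r·log₁₀(σ'_p/σ'_0) + C_c·log₁₀(σ'_f/σ'_p)]
    = 5.5/2.09 × [0.045×log₁₀(53.3/49.635) + 0.38×log₁₀(68.475/53.3)]
    = 2.6316 × [0.0013923 + 0.041346] = 0.1125 m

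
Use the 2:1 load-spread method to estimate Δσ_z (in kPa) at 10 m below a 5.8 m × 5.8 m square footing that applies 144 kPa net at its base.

By the 2:1 method the load spreads at 1 horizontal : 2 vertical, so at depth z the loaded area has grown by z in each plan dimension:
Δσ = qBL/((B+z)(L+z)) = 144×5.8×5.8/((5.8+10)(5.8+10)) = 19.405 kPa

Δσ_z ≈ 19.4 kPa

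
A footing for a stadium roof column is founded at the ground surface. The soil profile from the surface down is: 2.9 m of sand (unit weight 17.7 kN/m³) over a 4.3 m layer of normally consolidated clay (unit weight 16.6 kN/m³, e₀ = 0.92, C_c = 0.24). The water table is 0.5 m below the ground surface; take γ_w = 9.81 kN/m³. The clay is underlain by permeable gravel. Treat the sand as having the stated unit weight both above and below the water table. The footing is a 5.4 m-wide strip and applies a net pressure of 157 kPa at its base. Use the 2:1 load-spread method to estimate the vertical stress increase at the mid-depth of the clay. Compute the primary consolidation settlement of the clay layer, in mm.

Mid-depth of clay below the ground surface: z = 2.9 + 4.3/2 = 5.05 m.
Total vertical stress at mid-clay: σ_v = 17.7×2.9 + 16.6×2.15 = 87.02 kPa.
Pore pressure: u = 9.81×(5.05 − 0.5) = 44.636 kPa.
Initial effective stress: σ'_0 = σ_v − u = 87.02 − 44.636 = 42.384 kPa.
Stress increase at mid-clay by the 2:1 spreading method:
Δσ = qB/(B+z) = 157×5.4/(5.4+5.05) = 81.129 kPa
Final effective stress: σ'_f = σ'_0 + Δσ = 42.384 + 81.129 = 123.51 kPa.
Normally consolidated clay, so the full stress increment lies on the virgin compression line:
S_c = C_c·H/(1+e₀)·log₁₀(σ'_f/σ'_0) = 0.24×4.3/(1+0.92)×log₁₀(123.51/42.384)
    = 0.5375 × 0.4645 = 0.2497 m

S_c ≈ 250 mm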